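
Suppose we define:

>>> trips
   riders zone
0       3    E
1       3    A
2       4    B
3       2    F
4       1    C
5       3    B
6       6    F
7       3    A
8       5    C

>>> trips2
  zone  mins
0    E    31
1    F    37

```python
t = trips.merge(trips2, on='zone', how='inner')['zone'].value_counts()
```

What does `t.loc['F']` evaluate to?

2

merge on 'zone' (how='inner') → 3 rows:
   riders zone  mins
0       3    E    31
1       2    F    37
2       6    F    37
value_counts of zone:
zone
F    2
E    1
Name: count, dtype: int64
value at index 'F' → 2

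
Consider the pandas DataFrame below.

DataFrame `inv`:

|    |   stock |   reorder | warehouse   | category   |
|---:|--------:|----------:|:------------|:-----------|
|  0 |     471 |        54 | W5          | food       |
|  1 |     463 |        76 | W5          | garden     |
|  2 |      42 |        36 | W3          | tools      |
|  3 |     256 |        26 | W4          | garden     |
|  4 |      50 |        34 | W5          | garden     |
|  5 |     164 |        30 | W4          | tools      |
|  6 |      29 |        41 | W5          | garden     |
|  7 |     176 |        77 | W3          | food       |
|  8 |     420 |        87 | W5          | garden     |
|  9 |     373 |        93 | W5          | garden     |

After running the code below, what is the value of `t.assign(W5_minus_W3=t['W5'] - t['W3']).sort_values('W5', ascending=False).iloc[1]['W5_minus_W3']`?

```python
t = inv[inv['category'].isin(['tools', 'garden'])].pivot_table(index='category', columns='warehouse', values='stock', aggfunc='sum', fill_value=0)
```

-42

filter rows where category in ['tools', 'garden']:
   stock  reorder warehouse category
1    463       76        W5   garden
2     42       36        W3    tools
3    256       26        W4   garden
4     50       34        W5   garden
5    164       30        W4    tools
6     29       41        W5   garden
8    420       87        W5   garden
9    373       93        W5   garden
pivot: rows=category, cols=warehouse, sum(stock):
warehouse  W3   W4    W5
category                
garden      0  256  1335
tools      42  164     0
add column W5_minus_W3 = t['W5'] - t['W3']:
warehouse  W3   W4    W5  W5_minus_W3
category                             
garden      0  256  1335         1335
tools      42  164     0          -42
sort by W5 descending:
warehouse  W3   W4    W5  W5_minus_W3
category                             
garden      0  256  1335         1335
tools      42  164     0          -42
The value at position 1, column 'W5_minus_W3' is -42.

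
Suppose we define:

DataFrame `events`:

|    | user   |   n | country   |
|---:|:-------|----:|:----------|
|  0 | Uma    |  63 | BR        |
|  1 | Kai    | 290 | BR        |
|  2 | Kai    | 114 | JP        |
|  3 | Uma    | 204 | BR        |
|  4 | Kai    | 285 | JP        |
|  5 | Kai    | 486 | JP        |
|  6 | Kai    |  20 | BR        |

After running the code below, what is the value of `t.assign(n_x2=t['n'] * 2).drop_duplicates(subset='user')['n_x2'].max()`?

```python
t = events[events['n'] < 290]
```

228

filter rows where n < 290:
  user    n country
0  Uma   63      BR
2  Kai  114      JP
3  Uma  204      BR
4  Kai  285      JP
6  Kai   20      BR
add column n_x2 = t['n'] * 2:
  user    n country  n_x2
0  Uma   63      BR   126
2  Kai  114      JP   228
3  Uma  204      BR   408
4  Kai  285      JP   570
6  Kai   20      BR    40
drop duplicate user (keep=first):
  user    n country  n_x2
0  Uma   63      BR   126
2  Kai  114      JP   228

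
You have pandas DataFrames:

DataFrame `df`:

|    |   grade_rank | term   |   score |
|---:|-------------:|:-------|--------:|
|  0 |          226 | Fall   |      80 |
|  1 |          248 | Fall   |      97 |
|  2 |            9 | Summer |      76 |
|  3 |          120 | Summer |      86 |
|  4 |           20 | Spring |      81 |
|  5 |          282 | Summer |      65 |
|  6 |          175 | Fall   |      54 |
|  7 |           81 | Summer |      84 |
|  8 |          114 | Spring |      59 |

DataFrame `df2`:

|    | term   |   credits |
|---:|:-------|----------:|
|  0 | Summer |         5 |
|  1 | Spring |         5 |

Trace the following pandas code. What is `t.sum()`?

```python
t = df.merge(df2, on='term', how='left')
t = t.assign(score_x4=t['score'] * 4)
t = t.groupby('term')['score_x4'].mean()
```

merge on 'term' (how='left') → 9 rows:
   grade_rank    term  score  credits
0         226    Fall     80      NaN
1         248    Fall     97      NaN
2           9  Summer     76      5.0
3         120  Summer     86      5.0
4          20  Spring     81      5.0
5         282  Summer     65      5.0
6         175    Fall     54      NaN
7          81  Summer     84      5.0
8         114  Spring     59      5.0
add column score_x4 = t['score'] * 4:
   grade_rank    term  score  credits  score_x4
0         226    Fall     80      NaN       320
1         248    Fall     97      NaN       388
2           9  Summer     76      5.0       304
3         120  Summer     86      5.0       344
4          20  Spring     81      5.0       324
5         282  Summer     65      5.0       260
6         175    Fall     54      NaN       216
7          81  Summer     84      5.0       336
8         114  Spring     59      5.0       236
group by term, mean of score_x4:
term
Fall      308.0
Spring    280.0
Summer    311.0
Name: score_x4, dtype: float64
Reading off the sum of the resulting series, we get 899.0.

899.0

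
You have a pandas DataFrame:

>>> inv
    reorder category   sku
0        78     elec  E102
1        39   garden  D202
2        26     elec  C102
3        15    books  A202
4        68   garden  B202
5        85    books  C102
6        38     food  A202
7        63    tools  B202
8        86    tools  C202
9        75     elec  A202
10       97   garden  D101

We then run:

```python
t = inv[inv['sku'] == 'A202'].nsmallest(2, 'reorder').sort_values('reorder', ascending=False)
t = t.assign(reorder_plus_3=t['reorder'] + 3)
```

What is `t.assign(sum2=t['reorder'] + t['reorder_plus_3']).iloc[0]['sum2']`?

79

filter rows where sku == 'A202':
   reorder category   sku
3       15    books  A202
6       38     food  A202
9       75     elec  A202
take 2 rows with smallest reorder:
   reorder category   sku
3       15    books  A202
6       38     food  A202
sort by reorder descending:
   reorder category   sku
6       38     food  A202
3       15    books  A202
add column reorder_plus_3 = t['reorder'] + 3:
   reorder category   sku  reorder_plus_3
6       38     food  A202              41
3       15    books  A202              18
add column sum2 = t['reorder'] + t['reorder_plus_3']:
   reorder category   sku  reorder_plus_3  sum2
6       38     food  A202              41    79
3       15    books  A202              18    33
value at position 0, column 'sum2' → 79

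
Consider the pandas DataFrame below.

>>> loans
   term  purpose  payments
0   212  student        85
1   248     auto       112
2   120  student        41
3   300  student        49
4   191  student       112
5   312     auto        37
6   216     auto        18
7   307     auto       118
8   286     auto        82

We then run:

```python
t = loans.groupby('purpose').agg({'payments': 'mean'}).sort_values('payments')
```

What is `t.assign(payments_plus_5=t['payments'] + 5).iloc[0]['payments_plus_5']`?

76.75

group by purpose, mean of payments:
         payments
purpose          
auto        73.40
student     71.75
sort by payments:
         payments
purpose          
student     71.75
auto        73.40
add column payments_plus_5 = t['payments'] + 5:
         payments  payments_plus_5
purpose                           
student     71.75            76.75
auto        73.40            78.40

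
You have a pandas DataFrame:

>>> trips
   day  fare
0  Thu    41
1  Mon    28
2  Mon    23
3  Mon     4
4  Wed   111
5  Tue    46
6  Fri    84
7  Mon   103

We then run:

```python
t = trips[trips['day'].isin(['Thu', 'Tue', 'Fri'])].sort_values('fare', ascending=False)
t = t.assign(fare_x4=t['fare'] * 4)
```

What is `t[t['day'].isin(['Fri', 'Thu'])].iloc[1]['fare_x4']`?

filter rows where day in ['Thu', 'Tue', 'Fri']:
   day  fare
0  Thu    41
5  Tue    46
6  Fri    84
sort by fare descending:
   day  fare
6  Fri    84
5  Tue    46
0  Thu    41
add column fare_x4 = t['fare'] * 4:
   day  fare  fare_x4
6  Fri    84      336
5  Tue    46      184
0  Thu    41      164
filter rows where day in ['Fri', 'Thu']:
   day  fare  fare_x4
6  Fri    84      336
0  Thu    41      164
Hence 164.

164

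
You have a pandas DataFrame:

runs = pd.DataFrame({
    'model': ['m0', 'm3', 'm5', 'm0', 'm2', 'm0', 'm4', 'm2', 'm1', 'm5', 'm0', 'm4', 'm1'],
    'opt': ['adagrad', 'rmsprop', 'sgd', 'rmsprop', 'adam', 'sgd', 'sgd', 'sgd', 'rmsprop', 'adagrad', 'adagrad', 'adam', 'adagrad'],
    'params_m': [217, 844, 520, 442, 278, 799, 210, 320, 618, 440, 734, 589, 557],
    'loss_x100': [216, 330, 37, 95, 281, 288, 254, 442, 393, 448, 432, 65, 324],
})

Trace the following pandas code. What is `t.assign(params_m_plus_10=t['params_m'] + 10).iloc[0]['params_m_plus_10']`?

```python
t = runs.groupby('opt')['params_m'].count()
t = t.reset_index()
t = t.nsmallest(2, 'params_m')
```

12

group by opt, count of params_m:
opt
adagrad    4
adam       2
rmsprop    3
sgd        4
Name: params_m, dtype: int64
reset_index():
       opt  params_m
0  adagrad         4
1     adam         2
2  rmsprop         3
3      sgd         4
take 2 rows with smallest params_m:
       opt  params_m
1     adam         2
2  rmsprop         3
add column params_m_plus_10 = t['params_m'] + 10:
       opt  params_m  params_m_plus_10
1     adam         2                12
2  rmsprop         3                13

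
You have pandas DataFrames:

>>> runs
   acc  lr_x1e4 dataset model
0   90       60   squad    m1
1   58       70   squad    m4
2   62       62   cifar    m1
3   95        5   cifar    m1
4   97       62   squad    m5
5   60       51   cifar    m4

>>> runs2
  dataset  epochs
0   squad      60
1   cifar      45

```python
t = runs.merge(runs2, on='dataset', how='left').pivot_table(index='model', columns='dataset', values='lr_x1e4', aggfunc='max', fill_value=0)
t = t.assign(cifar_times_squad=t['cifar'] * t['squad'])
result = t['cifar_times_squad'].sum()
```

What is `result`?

merge on 'dataset' (how='left') → 6 rows:
   acc  lr_x1e4 dataset model  epochs
0   90       60   squad    m1      60
1   58       70   squad    m4      60
2   62       62   cifar    m1      45
3   95        5   cifar    m1      45
4   97       62   squad    m5      60
5   60       51   cifar    m4      45
pivot: rows=model, cols=dataset, max(lr_x1e4):
dataset  cifar  squad
model                
m1          62     60
m4          51     70
m5           0     62
add column cifar_times_squad = t['cifar'] * t['squad']:
dataset  cifar  squad  cifar_times_squad
model                                   
m1          62     60               3720
m4          51     70               3570
m5           0     62                  0
Hence 7290.

7290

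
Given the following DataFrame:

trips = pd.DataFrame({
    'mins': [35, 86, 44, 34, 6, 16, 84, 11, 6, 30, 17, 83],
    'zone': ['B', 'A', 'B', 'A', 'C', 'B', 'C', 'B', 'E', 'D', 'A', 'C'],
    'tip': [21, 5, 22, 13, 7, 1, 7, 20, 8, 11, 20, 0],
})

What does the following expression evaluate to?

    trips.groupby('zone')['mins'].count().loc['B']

4

group by zone, count of mins:
zone
A    3
B    4
C    3
D    1
E    1
Name: mins, dtype: int64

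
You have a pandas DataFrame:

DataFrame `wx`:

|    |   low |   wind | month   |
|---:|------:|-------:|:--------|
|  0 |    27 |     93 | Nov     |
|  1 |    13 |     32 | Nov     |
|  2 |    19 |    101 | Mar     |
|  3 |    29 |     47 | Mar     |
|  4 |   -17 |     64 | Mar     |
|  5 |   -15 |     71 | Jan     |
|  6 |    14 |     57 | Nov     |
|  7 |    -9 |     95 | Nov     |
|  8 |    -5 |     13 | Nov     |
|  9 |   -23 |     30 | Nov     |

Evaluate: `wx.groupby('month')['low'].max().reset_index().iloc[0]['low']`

-15

group by month, max of low:
month
Jan   -15
Mar    29
Nov    27
Name: low, dtype: int64
reset_index():
  month  low
0   Jan  -15
1   Mar   29
2   Nov   27
Then the value at position 0, column 'low': -15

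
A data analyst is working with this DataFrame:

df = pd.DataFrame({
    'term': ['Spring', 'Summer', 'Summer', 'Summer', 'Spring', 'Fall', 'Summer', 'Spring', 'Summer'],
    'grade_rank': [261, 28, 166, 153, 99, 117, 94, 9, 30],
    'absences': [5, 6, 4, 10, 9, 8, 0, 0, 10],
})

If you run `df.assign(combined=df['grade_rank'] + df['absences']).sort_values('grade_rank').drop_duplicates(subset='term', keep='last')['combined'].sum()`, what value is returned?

add column combined = df['grade_rank'] + df['absences']:
     term  grade_rank  absences  combined
0  Spring         261         5       266
1  Summer          28         6        34
2  Summer         166         4       170
3  Summer         153        10       163
4  Spring          99         9       108
5    Fall         117         8       125
6  Summer          94         0        94
7  Spring           9         0         9
8  Summer          30        10        40
sort by grade_rank:
     term  grade_rank  absences  combined
7  Spring           9         0         9
1  Summer          28         6        34
8  Summer          30        10        40
6  Summer          94         0        94
4  Spring          99         9       108
5    Fall         117         8       125
3  Summer         153        10       163
2  Summer         166         4       170
0  Spring         261         5       266
drop duplicate term (keep=last):
     term  grade_rank  absences  combined
5    Fall         117         8       125
2  Summer         166         4       170
0  Spring         261         5       266
Taking the sum of column 'combined' gives 561.

561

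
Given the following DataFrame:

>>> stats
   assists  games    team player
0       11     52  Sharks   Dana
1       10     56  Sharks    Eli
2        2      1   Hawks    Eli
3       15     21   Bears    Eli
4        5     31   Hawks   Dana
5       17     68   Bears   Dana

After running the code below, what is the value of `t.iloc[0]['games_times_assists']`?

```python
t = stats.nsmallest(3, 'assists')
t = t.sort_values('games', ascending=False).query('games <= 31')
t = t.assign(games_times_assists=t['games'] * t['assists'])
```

155

take 3 rows with smallest assists:
   assists  games    team player
2        2      1   Hawks    Eli
4        5     31   Hawks   Dana
1       10     56  Sharks    Eli
sort by games descending:
   assists  games    team player
1       10     56  Sharks    Eli
4        5     31   Hawks   Dana
2        2      1   Hawks    Eli
filter rows where games <= 31:
   assists  games   team player
4        5     31  Hawks   Dana
2        2      1  Hawks    Eli
add column games_times_assists = t['games'] * t['assists']:
   assists  games   team player  games_times_assists
4        5     31  Hawks   Dana                  155
2        2      1  Hawks    Eli                    2
Reading off the value at position 0, column 'games_times_assists', we get 155.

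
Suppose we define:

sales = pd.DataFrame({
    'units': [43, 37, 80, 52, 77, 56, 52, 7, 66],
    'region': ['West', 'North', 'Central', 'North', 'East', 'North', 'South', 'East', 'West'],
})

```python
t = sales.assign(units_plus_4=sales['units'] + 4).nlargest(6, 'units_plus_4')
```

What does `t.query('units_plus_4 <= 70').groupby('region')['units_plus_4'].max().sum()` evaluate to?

add column units_plus_4 = sales['units'] + 4:
   units   region  units_plus_4
0     43     West            47
1     37    North            41
2     80  Central            84
3     52    North            56
4     77     East            81
5     56    North            60
6     52    South            56
7      7     East            11
8     66     West            70
take 6 rows with largest units_plus_4:
   units   region  units_plus_4
2     80  Central            84
4     77     East            81
8     66     West            70
5     56    North            60
3     52    North            56
6     52    South            56
filter rows where units_plus_4 <= 70:
   units region  units_plus_4
8     66   West            70
5     56  North            60
3     52  North            56
6     52  South            56
group by region, max of units_plus_4:
region
North    60
South    56
West     70
Name: units_plus_4, dtype: int64
Reading off the sum of the resulting series, we get 186.

186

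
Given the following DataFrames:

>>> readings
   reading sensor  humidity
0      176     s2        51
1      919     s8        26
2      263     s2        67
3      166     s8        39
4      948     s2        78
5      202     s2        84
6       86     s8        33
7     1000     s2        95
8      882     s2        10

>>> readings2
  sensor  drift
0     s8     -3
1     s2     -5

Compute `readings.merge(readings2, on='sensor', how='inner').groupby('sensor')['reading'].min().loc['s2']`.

merge on 'sensor' (how='inner') → 9 rows:
   reading sensor  humidity  drift
0      176     s2        51     -5
1      919     s8        26     -3
2      263     s2        67     -5
3      166     s8        39     -3
4      948     s2        78     -5
5      202     s2        84     -5
6       86     s8        33     -3
7     1000     s2        95     -5
8      882     s2        10     -5
group by sensor, min of reading:
sensor
s2    176
s8     86
Name: reading, dtype: int64
Finally, value at index 's2' = 176.

176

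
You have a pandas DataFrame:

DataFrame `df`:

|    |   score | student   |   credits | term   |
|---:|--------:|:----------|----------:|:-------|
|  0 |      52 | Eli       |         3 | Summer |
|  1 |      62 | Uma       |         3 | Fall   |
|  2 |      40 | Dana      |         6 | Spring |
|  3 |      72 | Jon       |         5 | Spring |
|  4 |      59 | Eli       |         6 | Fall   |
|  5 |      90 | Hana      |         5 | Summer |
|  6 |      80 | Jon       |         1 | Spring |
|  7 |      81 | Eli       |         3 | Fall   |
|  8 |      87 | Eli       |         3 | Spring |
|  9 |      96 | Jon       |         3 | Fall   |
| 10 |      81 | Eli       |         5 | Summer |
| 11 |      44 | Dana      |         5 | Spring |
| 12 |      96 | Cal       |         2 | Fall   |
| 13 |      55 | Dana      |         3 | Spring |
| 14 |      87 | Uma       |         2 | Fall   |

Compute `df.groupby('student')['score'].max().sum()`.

511

group by student, max of score:
student
Cal     96
Dana    55
Eli     87
Hana    90
Jon     96
Uma     87
Name: score, dtype: int64
The sum of the resulting series is 511.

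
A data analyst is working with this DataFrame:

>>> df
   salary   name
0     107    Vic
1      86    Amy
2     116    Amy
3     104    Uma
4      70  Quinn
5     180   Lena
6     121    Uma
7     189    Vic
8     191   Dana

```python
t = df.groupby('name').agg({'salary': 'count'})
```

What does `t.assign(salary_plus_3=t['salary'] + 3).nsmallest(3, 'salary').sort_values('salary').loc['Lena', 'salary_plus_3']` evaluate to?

4

group by name, count of salary:
       salary
name         
Amy         2
Dana        1
Lena        1
Quinn       1
Uma         2
Vic         2
add column salary_plus_3 = t['salary'] + 3:
       salary  salary_plus_3
name                        
Amy         2              5
Dana        1              4
Lena        1              4
Quinn       1              4
Uma         2              5
Vic         2              5
take 3 rows with smallest salary:
       salary  salary_plus_3
name                        
Dana        1              4
Lena        1              4
Quinn       1              4
sort by salary:
       salary  salary_plus_3
name                        
Dana        1              4
Lena        1              4
Quinn       1              4
Then the value at row 'Lena', column 'salary_plus_3': 4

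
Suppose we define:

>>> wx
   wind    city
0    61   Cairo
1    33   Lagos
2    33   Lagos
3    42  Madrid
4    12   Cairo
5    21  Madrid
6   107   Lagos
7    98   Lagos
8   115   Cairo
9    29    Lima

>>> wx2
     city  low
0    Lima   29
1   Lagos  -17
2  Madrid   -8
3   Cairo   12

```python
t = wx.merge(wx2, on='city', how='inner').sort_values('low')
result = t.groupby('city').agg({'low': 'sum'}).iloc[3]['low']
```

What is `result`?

merge on 'city' (how='inner') → 10 rows:
   wind    city  low
0    61   Cairo   12
1    33   Lagos  -17
2    33   Lagos  -17
3    42  Madrid   -8
4    12   Cairo   12
5    21  Madrid   -8
6   107   Lagos  -17
7    98   Lagos  -17
8   115   Cairo   12
9    29    Lima   29
sort by low:
   wind    city  low
1    33   Lagos  -17
2    33   Lagos  -17
6   107   Lagos  -17
7    98   Lagos  -17
3    42  Madrid   -8
5    21  Madrid   -8
0    61   Cairo   12
4    12   Cairo   12
8   115   Cairo   12
9    29    Lima   29
group by city, sum of low:
        low
city       
Cairo    36
Lagos   -68
Lima     29
Madrid  -16
Finally, value at position 3, column 'low' = -16.

-16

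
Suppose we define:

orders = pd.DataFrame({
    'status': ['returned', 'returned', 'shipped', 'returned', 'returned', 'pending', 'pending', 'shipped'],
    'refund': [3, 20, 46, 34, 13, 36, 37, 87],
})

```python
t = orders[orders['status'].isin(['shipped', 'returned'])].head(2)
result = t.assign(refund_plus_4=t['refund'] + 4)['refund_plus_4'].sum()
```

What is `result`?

31

filter rows where status in ['shipped', 'returned']:
     status  refund
0  returned       3
1  returned      20
2   shipped      46
3  returned      34
4  returned      13
7   shipped      87
take first 2 rows:
     status  refund
0  returned       3
1  returned      20
add column refund_plus_4 = t['refund'] + 4:
     status  refund  refund_plus_4
0  returned       3              7
1  returned      20             24
Then the sum of column 'refund_plus_4': 31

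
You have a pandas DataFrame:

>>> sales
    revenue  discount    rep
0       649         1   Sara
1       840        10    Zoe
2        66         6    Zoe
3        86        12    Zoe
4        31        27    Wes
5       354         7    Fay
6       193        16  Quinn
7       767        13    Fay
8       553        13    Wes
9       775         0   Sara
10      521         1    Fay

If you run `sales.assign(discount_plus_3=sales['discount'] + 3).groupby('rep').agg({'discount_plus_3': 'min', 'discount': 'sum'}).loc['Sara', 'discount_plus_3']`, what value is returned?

add column discount_plus_3 = sales['discount'] + 3:
    revenue  discount    rep  discount_plus_3
0       649         1   Sara                4
1       840        10    Zoe               13
2        66         6    Zoe                9
3        86        12    Zoe               15
4        31        27    Wes               30
5       354         7    Fay               10
6       193        16  Quinn               19
7       767        13    Fay               16
8       553        13    Wes               16
9       775         0   Sara                3
10      521         1    Fay                4
group by rep: min(discount_plus_3), sum(discount):
       discount_plus_3  discount
rep                             
Fay                  4        21
Quinn               19        16
Sara                 3         1
Wes                 16        40
Zoe                  9        28
So loc['Sara', 'discount_plus_3'] = 3.

3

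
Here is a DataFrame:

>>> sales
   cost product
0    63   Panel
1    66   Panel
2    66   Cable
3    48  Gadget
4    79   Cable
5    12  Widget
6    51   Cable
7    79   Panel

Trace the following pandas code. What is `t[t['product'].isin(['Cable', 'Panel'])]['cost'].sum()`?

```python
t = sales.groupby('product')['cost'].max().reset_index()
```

158

group by product, max of cost:
product
Cable     79
Gadget    48
Panel     79
Widget    12
Name: cost, dtype: int64
reset_index():
  product  cost
0   Cable    79
1  Gadget    48
2   Panel    79
3  Widget    12
filter rows where product in ['Cable', 'Panel']:
  product  cost
0   Cable    79
2   Panel    79
Hence 158.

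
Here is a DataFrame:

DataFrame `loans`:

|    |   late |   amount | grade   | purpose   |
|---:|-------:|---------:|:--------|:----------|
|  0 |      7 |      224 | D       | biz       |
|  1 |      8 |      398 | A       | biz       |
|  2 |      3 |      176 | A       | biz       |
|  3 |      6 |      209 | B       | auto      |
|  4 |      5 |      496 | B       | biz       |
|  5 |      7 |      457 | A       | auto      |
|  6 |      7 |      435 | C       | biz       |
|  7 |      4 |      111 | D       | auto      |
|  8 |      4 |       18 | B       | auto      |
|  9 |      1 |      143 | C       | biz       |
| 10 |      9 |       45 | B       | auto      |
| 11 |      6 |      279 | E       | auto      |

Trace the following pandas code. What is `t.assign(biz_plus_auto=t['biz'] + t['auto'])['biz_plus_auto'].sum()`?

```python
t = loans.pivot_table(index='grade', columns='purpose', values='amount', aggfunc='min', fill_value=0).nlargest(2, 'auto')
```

912

pivot: rows=grade, cols=purpose, min(amount):
purpose  auto  biz
grade             
A         457  176
B          18  496
C           0  143
D         111  224
E         279    0
take 2 rows with largest auto:
purpose  auto  biz
grade             
A         457  176
E         279    0
add column biz_plus_auto = t['biz'] + t['auto']:
purpose  auto  biz  biz_plus_auto
grade                            
A         457  176            633
E         279    0            279
The sum of column 'biz_plus_auto' is 912.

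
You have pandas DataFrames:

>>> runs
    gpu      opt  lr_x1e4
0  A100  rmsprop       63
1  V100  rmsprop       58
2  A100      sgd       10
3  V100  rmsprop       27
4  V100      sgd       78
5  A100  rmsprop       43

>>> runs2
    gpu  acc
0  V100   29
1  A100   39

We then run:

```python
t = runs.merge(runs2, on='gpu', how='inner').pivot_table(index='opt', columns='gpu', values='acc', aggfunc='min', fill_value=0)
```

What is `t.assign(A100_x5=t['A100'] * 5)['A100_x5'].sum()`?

390

merge on 'gpu' (how='inner') → 6 rows:
    gpu      opt  lr_x1e4  acc
0  A100  rmsprop       63   39
1  V100  rmsprop       58   29
2  A100      sgd       10   39
3  V100  rmsprop       27   29
4  V100      sgd       78   29
5  A100  rmsprop       43   39
pivot: rows=opt, cols=gpu, min(acc):
gpu      A100  V100
opt                
rmsprop    39    29
sgd        39    29
add column A100_x5 = t['A100'] * 5:
gpu      A100  V100  A100_x5
opt                         
rmsprop    39    29      195
sgd        39    29      195
Reading off the sum of column 'A100_x5', we get 390.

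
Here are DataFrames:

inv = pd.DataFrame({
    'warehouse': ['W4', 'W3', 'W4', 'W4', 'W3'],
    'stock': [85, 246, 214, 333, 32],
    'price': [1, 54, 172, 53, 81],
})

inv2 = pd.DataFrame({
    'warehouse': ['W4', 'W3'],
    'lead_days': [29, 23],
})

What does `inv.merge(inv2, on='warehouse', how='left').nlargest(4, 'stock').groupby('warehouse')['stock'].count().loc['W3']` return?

merge on 'warehouse' (how='left') → 5 rows:
  warehouse  stock  price  lead_days
0        W4     85      1         29
1        W3    246     54         23
2        W4    214    172         29
3        W4    333     53         29
4        W3     32     81         23
take 4 rows with largest stock:
  warehouse  stock  price  lead_days
3        W4    333     53         29
1        W3    246     54         23
2        W4    214    172         29
0        W4     85      1         29
group by warehouse, count of stock:
warehouse
W3    1
W4    3
Name: stock, dtype: int64

1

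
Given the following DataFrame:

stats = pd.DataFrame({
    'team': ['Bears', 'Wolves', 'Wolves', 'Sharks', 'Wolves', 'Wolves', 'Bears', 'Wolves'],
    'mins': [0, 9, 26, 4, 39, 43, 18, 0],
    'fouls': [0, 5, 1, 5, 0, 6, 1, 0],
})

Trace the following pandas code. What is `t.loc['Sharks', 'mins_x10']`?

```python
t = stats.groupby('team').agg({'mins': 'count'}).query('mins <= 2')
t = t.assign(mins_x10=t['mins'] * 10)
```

group by team, count of mins:
        mins
team        
Bears      2
Sharks     1
Wolves     5
filter rows where mins <= 2:
        mins
team        
Bears      2
Sharks     1
add column mins_x10 = t['mins'] * 10:
        mins  mins_x10
team                  
Bears      2        20
Sharks     1        10
Finally, value at row 'Sharks', column 'mins_x10' = 10.

10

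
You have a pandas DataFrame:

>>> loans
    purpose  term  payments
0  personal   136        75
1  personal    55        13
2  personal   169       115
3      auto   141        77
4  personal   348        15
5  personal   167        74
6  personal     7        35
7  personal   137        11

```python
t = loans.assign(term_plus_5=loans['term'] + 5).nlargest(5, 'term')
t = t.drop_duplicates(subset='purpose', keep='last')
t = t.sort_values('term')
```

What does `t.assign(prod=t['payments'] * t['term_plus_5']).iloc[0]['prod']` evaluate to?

add column term_plus_5 = loans['term'] + 5:
    purpose  term  payments  term_plus_5
0  personal   136        75          141
1  personal    55        13           60
2  personal   169       115          174
3      auto   141        77          146
4  personal   348        15          353
5  personal   167        74          172
6  personal     7        35           12
7  personal   137        11          142
take 5 rows with largest term:
    purpose  term  payments  term_plus_5
4  personal   348        15          353
2  personal   169       115          174
5  personal   167        74          172
3      auto   141        77          146
7  personal   137        11          142
drop duplicate purpose (keep=last):
    purpose  term  payments  term_plus_5
3      auto   141        77          146
7  personal   137        11          142
sort by term:
    purpose  term  payments  term_plus_5
7  personal   137        11          142
3      auto   141        77          146
add column prod = t['payments'] * t['term_plus_5']:
    purpose  term  payments  term_plus_5   prod
7  personal   137        11          142   1562
3      auto   141        77          146  11242
Taking the value at position 0, column 'prod' gives 1562.

1562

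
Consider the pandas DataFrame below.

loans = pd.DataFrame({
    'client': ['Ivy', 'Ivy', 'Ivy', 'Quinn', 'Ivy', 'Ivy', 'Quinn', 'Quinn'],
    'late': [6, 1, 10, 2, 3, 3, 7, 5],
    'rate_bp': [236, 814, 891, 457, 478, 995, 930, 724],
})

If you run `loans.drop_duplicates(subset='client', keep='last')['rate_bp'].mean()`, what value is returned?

859.5

drop duplicate client (keep=last):
  client  late  rate_bp
5    Ivy     3      995
7  Quinn     5      724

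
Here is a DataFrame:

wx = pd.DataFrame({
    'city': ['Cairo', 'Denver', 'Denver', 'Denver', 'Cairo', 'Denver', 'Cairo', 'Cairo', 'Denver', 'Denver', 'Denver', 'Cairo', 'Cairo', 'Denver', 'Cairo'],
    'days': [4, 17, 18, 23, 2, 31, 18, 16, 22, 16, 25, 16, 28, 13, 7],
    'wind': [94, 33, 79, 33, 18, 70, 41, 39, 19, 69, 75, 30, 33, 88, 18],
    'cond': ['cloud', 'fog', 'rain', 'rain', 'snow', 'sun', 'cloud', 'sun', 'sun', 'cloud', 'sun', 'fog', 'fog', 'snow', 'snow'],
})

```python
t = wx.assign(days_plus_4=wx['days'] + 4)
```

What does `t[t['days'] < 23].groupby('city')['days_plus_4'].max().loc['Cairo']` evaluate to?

22

add column days_plus_4 = wx['days'] + 4:
      city  days  wind   cond  days_plus_4
0    Cairo     4    94  cloud            8
1   Denver    17    33    fog           21
2   Denver    18    79   rain           22
3   Denver    23    33   rain           27
4    Cairo     2    18   snow            6
5   Denver    31    70    sun           35
6    Cairo    18    41  cloud           22
7    Cairo    16    39    sun           20
8   Denver    22    19    sun           26
9   Denver    16    69  cloud           20
10  Denver    25    75    sun           29
11   Cairo    16    30    fog           20
12   Cairo    28    33    fog           32
13  Denver    13    88   snow           17
14   Cairo     7    18   snow           11
filter rows where days < 23:
      city  days  wind   cond  days_plus_4
0    Cairo     4    94  cloud            8
1   Denver    17    33    fog           21
2   Denver    18    79   rain           22
4    Cairo     2    18   snow            6
6    Cairo    18    41  cloud           22
7    Cairo    16    39    sun           20
8   Denver    22    19    sun           26
9   Denver    16    69  cloud           20
11   Cairo    16    30    fog           20
13  Denver    13    88   snow           17
14   Cairo     7    18   snow           11
group by city, max of days_plus_4:
city
Cairo     22
Denver    26
Name: days_plus_4, dtype: int64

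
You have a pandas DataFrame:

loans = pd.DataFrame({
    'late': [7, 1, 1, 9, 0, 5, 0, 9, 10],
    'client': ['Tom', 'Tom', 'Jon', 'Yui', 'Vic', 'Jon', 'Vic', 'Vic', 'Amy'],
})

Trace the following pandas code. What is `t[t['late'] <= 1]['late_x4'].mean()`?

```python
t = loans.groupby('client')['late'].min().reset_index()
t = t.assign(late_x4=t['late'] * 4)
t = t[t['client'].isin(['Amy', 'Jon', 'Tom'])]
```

group by client, min of late:
client
Amy    10
Jon     1
Tom     1
Vic     0
Yui     9
Name: late, dtype: int64
reset_index():
  client  late
0    Amy    10
1    Jon     1
2    Tom     1
3    Vic     0
4    Yui     9
add column late_x4 = t['late'] * 4:
  client  late  late_x4
0    Amy    10       40
1    Jon     1        4
2    Tom     1        4
3    Vic     0        0
4    Yui     9       36
filter rows where client in ['Amy', 'Jon', 'Tom']:
  client  late  late_x4
0    Amy    10       40
1    Jon     1        4
2    Tom     1        4
filter rows where late <= 1:
  client  late  late_x4
1    Jon     1        4
2    Tom     1        4
Then the mean of column 'late_x4': 4.0

4.0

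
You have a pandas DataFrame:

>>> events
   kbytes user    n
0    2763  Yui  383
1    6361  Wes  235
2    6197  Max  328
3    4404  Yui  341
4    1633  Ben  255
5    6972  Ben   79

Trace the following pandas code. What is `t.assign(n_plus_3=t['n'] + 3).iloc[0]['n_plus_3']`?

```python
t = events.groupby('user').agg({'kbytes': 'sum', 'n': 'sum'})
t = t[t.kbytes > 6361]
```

337

group by user: sum(kbytes), sum(n):
      kbytes    n
user             
Ben     8605  334
Max     6197  328
Wes     6361  235
Yui     7167  724
filter rows where kbytes > 6361:
      kbytes    n
user             
Ben     8605  334
Yui     7167  724
add column n_plus_3 = t['n'] + 3:
      kbytes    n  n_plus_3
user                       
Ben     8605  334       337
Yui     7167  724       727
Taking the value at position 0, column 'n_plus_3' gives 337.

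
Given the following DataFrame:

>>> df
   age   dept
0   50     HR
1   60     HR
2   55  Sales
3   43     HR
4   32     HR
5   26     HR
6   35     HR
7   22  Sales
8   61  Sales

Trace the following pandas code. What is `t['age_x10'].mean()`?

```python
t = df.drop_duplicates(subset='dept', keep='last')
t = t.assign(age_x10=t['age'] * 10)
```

480.0

drop duplicate dept (keep=last):
   age   dept
6   35     HR
8   61  Sales
add column age_x10 = t['age'] * 10:
   age   dept  age_x10
6   35     HR      350
8   61  Sales      610
The mean of column 'age_x10' is 480.0.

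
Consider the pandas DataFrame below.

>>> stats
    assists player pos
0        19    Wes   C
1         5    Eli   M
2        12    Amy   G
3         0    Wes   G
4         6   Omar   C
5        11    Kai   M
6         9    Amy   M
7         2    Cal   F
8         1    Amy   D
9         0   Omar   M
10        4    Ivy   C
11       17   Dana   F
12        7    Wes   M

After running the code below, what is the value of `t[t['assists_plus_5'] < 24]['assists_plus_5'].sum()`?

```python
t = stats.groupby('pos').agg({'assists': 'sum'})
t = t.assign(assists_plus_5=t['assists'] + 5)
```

23

group by pos, sum of assists:
     assists
pos         
C         29
D          1
F         19
G         12
M         32
add column assists_plus_5 = t['assists'] + 5:
     assists  assists_plus_5
pos                         
C         29              34
D          1               6
F         19              24
G         12              17
M         32              37
filter rows where assists_plus_5 < 24:
     assists  assists_plus_5
pos                         
D          1               6
G         12              17
So sum() = 23.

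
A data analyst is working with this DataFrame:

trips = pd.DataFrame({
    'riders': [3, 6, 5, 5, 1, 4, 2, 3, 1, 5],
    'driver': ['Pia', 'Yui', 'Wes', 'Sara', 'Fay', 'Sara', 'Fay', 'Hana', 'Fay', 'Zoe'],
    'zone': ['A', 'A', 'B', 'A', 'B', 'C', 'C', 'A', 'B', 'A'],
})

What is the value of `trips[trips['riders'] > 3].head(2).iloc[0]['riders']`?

filter rows where riders > 3:
   riders driver zone
1       6    Yui    A
2       5    Wes    B
3       5   Sara    A
5       4   Sara    C
9       5    Zoe    A
take first 2 rows:
   riders driver zone
1       6    Yui    A
2       5    Wes    B

6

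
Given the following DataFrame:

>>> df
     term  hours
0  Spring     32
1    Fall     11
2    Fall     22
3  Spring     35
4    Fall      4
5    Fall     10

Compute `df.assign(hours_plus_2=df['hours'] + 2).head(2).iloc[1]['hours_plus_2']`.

add column hours_plus_2 = df['hours'] + 2:
     term  hours  hours_plus_2
0  Spring     32            34
1    Fall     11            13
2    Fall     22            24
3  Spring     35            37
4    Fall      4             6
5    Fall     10            12
take first 2 rows:
     term  hours  hours_plus_2
0  Spring     32            34
1    Fall     11            13

13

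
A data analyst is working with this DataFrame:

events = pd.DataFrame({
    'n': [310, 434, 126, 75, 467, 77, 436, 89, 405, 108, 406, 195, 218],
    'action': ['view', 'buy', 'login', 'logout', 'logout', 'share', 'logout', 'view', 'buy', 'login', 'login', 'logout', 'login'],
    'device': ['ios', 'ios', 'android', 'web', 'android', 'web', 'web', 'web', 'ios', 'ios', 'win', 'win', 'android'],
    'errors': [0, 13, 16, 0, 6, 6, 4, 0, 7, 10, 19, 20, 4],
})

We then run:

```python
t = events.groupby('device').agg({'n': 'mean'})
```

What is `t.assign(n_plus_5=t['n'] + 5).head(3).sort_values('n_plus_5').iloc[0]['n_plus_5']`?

group by device, mean of n:
                  n
device             
android  270.333333
ios      314.250000
web      169.250000
win      300.500000
add column n_plus_5 = t['n'] + 5:
                  n    n_plus_5
device                         
android  270.333333  275.333333
ios      314.250000  319.250000
web      169.250000  174.250000
win      300.500000  305.500000
take first 3 rows:
                  n    n_plus_5
device                         
android  270.333333  275.333333
ios      314.250000  319.250000
web      169.250000  174.250000
sort by n_plus_5:
                  n    n_plus_5
device                         
web      169.250000  174.250000
android  270.333333  275.333333
ios      314.250000  319.250000
So iloc[0]['n_plus_5'] = 174.25.

174.25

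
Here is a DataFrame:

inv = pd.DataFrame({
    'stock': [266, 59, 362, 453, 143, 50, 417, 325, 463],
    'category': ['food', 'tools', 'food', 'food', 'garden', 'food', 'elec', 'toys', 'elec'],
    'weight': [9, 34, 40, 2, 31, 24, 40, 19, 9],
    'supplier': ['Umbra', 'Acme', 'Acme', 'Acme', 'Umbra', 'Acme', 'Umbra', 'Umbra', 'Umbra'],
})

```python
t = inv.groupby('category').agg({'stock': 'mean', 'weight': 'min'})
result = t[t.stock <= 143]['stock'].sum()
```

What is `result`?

group by category: mean(stock), min(weight):
           stock  weight
category                
elec      440.00       9
food      282.75       2
garden    143.00      31
tools      59.00      34
toys      325.00      19
filter rows where stock <= 143:
          stock  weight
category               
garden    143.0      31
tools      59.0      34
Taking the sum of column 'stock' gives 202.0.

202.0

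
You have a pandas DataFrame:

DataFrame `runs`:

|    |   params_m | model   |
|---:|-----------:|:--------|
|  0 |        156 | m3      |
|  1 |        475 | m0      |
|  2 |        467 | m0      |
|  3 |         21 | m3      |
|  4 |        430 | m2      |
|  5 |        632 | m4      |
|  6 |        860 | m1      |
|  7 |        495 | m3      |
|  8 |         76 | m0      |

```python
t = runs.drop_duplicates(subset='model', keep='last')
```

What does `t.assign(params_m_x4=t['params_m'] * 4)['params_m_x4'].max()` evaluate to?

drop duplicate model (keep=last):
   params_m model
4       430    m2
5       632    m4
6       860    m1
7       495    m3
8        76    m0
add column params_m_x4 = t['params_m'] * 4:
   params_m model  params_m_x4
4       430    m2         1720
5       632    m4         2528
6       860    m1         3440
7       495    m3         1980
8        76    m0          304
max of column 'params_m_x4' → 3440

3440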